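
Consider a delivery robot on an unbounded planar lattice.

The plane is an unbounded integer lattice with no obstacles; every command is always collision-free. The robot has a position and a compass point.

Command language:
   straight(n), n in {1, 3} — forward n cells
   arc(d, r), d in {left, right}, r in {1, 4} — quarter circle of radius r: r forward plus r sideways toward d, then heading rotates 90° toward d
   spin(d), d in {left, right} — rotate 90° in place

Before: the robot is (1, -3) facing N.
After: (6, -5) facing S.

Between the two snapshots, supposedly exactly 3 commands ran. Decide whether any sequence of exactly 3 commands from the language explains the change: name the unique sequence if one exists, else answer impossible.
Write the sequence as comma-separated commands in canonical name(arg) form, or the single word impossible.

key: position moved to (6,-5) AND the heading swung to S — translation plus rotation needed
start: (1, -3) facing N
[1] after straight(1): (1, -2) facing N
[2] after arc(right, 1): (2, -1) facing E
[3] after arc(right, 4): (6, -5) facing S
no other 3-command option fits: unique.

straight(1), arc(right, 1), arc(right, 4)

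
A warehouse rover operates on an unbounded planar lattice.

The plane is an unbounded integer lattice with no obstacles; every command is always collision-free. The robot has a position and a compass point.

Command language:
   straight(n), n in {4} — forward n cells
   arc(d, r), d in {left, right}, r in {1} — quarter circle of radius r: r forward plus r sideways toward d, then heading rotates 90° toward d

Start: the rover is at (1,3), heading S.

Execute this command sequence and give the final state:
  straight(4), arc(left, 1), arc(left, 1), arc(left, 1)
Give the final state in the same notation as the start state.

at (2,0), heading W

t0: at (1,3), heading S
step 1 (straight(4)): at (1,-1), heading S
step 2 (arc(left, 1)): at (2,-2), heading E
step 3 (arc(left, 1)): at (3,-1), heading N
step 4 (arc(left, 1)): at (2,0), heading W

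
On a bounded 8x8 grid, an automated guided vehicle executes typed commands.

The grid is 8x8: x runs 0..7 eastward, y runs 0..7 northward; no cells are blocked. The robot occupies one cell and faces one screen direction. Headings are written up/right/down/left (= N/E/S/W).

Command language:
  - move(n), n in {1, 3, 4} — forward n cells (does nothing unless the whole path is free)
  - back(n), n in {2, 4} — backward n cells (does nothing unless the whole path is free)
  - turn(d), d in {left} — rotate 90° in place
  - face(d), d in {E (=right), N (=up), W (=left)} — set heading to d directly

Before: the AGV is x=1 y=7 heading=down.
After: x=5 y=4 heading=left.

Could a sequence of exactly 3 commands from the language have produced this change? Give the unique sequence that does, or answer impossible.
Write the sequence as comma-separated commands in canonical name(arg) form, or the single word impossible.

key: position moved to (5,4) AND the heading swung to W — translation plus rotation needed
start: x=1 y=7 heading=down
step 1 (move(3)): x=1 y=4 heading=down
step 2 (face(W)): x=1 y=4 heading=left
step 3 (back(4)): x=5 y=4 heading=left
all 729 alternatives checked — unique.

move(3), face(W), back(4)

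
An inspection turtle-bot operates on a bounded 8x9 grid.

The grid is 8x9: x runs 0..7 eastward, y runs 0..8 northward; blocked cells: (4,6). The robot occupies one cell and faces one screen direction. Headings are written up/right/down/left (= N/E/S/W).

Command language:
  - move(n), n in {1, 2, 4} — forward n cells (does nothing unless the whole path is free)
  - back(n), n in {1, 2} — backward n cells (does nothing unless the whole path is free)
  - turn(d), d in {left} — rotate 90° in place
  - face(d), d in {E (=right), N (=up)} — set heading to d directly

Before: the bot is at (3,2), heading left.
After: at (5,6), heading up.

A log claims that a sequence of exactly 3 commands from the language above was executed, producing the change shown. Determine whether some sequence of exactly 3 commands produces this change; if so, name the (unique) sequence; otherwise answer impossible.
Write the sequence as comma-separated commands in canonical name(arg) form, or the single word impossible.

key: running move(4) before back(2) would end elsewhere — order is forced
from: at (3,2), heading left
step 1 (back(2)): at (5,2), heading left
step 2 (face(N)): at (5,2), heading up
step 3 (move(4)): at (5,6), heading up
uniquely the one of 512 3-step routes that fits.

back(2), face(N), move(4)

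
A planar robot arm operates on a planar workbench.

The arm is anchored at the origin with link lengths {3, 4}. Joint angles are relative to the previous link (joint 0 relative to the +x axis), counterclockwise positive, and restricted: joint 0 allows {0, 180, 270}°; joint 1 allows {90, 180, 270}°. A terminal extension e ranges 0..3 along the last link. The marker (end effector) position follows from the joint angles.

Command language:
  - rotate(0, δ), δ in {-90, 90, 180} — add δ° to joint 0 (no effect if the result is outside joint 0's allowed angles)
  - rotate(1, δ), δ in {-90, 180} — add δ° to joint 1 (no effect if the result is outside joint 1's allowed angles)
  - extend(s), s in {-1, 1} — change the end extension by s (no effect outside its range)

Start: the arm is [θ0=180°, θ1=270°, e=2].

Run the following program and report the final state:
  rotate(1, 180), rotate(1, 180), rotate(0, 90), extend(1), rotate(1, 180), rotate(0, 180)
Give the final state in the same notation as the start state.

[θ0=270°, θ1=90°, e=3]

from: [θ0=180°, θ1=270°, e=2]
1. rotate(1, 180) → [θ0=180°, θ1=90°, e=2]
2. rotate(1, 180) → [θ0=180°, θ1=270°, e=2]
3. rotate(0, 90) → [θ0=270°, θ1=270°, e=2]
4. extend(1) → [θ0=270°, θ1=270°, e=3]
5. rotate(1, 180) → [θ0=270°, θ1=90°, e=3]
6. rotate(0, 180) → [θ0=270°, θ1=90°, e=3]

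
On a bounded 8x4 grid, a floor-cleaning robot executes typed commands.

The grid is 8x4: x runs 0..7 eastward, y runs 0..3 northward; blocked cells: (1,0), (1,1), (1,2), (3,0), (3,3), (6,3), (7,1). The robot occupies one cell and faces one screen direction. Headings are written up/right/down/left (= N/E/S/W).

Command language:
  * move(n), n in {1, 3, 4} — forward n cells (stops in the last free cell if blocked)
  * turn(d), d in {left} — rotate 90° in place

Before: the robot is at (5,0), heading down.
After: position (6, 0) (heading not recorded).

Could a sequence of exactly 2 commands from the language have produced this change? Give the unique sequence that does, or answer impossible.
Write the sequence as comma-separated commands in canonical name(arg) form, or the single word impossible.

key: order matters: swapping turn(left) and move(1) lands elsewhere
t0: at (5,0), heading down
step 1 (turn(left)): at (5,0), heading right
step 2 (move(1)): at (6,0), heading right
uniquely the one of 16 2-step routes that fits.

turn(left), move(1)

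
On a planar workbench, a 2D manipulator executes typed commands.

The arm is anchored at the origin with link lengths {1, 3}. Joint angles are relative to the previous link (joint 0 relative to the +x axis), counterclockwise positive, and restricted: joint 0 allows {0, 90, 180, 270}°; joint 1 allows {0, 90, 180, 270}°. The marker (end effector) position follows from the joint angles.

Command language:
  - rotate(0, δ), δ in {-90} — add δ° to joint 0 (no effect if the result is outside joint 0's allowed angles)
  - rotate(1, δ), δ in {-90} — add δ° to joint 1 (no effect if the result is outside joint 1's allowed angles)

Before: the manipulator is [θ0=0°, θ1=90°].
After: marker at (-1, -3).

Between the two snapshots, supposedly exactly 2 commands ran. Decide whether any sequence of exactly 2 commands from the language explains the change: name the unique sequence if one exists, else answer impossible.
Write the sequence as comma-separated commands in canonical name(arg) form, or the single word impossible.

t0: [θ0=0°, θ1=90°]
1. rotate(0, -90) → [θ0=270°, θ1=90°]
2. rotate(0, -90) → [θ0=180°, θ1=90°]
no other 2-command option fits: unique.

rotate(0, -90), rotate(0, -90)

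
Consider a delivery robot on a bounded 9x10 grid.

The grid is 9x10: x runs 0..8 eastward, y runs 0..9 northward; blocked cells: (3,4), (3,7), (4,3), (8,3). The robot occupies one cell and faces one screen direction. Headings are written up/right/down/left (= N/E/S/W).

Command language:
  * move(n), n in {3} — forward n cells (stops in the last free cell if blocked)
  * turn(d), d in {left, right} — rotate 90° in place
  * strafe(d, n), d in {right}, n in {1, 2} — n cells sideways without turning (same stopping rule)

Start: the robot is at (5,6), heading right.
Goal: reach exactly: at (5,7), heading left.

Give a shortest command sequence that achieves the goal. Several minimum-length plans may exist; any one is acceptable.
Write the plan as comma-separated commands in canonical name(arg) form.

from: at (5,6), heading right
[1] after turn(right): at (5,6), heading down
[2] after turn(right): at (5,6), heading left
[3] after strafe(right, 1): at (5,7), heading left
nothing shorter than 3 reaches the goal.

turn(right), turn(right), strafe(right, 1)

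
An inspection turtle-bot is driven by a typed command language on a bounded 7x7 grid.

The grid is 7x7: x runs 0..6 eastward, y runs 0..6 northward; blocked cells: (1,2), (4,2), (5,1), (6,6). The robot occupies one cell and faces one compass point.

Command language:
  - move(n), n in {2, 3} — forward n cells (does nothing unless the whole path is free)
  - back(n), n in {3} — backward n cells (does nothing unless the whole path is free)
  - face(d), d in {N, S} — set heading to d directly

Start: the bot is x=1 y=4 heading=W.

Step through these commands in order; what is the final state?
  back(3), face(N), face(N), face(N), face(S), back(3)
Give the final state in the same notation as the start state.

x=4 y=4 heading=S

start: x=1 y=4 heading=W
t=1 back(3) ⇒ x=4 y=4 heading=W
t=2 face(N) ⇒ x=4 y=4 heading=N
t=3 face(N) ⇒ x=4 y=4 heading=N
t=4 face(N) ⇒ x=4 y=4 heading=N
t=5 face(S) ⇒ x=4 y=4 heading=S
t=6 back(3) ⇒ x=4 y=4 heading=S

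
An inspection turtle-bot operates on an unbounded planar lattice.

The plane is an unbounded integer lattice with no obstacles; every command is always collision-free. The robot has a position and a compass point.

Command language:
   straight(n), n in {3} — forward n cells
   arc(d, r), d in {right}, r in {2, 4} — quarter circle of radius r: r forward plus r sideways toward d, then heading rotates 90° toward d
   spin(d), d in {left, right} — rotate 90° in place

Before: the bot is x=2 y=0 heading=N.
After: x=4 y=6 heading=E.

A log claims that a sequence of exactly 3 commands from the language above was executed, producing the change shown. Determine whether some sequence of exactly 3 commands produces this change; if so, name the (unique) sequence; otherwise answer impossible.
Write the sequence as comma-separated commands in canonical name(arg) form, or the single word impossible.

spin(left), arc(right, 2), arc(right, 4)

key: cell and facing (now E) both changed — the 3 commands mix motion and turning
begin: x=2 y=0 heading=N
step 1 (spin(left)): x=2 y=0 heading=W
step 2 (arc(right, 2)): x=0 y=2 heading=N
step 3 (arc(right, 4)): x=4 y=6 heading=E
uniquely the one of 125 3-step routes that fits.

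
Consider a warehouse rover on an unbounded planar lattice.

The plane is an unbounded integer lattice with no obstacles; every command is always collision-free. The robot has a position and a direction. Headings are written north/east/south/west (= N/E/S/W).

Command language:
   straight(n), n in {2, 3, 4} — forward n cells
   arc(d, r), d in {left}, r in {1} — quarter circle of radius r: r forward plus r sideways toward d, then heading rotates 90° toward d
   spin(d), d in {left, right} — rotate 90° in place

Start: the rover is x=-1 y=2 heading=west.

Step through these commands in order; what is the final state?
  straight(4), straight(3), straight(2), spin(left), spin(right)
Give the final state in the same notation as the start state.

x=-10 y=2 heading=west

start: x=-1 y=2 heading=west
[1] after straight(4): x=-5 y=2 heading=west
[2] after straight(3): x=-8 y=2 heading=west
[3] after straight(2): x=-10 y=2 heading=west
[4] after spin(left): x=-10 y=2 heading=south
[5] after spin(right): x=-10 y=2 heading=west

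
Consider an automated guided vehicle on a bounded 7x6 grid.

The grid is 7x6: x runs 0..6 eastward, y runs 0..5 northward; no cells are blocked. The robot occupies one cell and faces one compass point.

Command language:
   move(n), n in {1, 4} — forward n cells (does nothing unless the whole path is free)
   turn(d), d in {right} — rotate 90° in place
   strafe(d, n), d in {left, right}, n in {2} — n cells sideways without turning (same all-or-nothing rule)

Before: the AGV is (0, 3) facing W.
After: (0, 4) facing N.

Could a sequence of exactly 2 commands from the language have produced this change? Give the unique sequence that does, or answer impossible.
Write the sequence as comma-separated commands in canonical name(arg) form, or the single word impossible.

turn(right), move(1)

key: running move(1) before turn(right) would end elsewhere — order is forced
initial: (0, 3) facing W
[1] after turn(right): (0, 3) facing N
[2] after move(1): (0, 4) facing N
all 25 alternatives checked — unique.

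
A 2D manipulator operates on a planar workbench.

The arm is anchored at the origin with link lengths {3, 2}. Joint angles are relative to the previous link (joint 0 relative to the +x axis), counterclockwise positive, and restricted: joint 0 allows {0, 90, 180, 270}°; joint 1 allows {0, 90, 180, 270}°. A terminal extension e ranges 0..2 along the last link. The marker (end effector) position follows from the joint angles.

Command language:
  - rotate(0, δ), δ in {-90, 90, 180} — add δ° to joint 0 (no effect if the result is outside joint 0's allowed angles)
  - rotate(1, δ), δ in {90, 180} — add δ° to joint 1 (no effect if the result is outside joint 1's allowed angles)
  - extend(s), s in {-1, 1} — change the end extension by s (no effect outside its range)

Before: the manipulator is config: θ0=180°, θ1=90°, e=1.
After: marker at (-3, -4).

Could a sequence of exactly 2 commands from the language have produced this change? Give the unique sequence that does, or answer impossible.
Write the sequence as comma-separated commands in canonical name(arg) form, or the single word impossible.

extend(1), extend(1)

initial: config: θ0=180°, θ1=90°, e=1
1. extend(1) → config: θ0=180°, θ1=90°, e=2
2. extend(1) → config: θ0=180°, θ1=90°, e=2
all 49 alternatives checked — unique.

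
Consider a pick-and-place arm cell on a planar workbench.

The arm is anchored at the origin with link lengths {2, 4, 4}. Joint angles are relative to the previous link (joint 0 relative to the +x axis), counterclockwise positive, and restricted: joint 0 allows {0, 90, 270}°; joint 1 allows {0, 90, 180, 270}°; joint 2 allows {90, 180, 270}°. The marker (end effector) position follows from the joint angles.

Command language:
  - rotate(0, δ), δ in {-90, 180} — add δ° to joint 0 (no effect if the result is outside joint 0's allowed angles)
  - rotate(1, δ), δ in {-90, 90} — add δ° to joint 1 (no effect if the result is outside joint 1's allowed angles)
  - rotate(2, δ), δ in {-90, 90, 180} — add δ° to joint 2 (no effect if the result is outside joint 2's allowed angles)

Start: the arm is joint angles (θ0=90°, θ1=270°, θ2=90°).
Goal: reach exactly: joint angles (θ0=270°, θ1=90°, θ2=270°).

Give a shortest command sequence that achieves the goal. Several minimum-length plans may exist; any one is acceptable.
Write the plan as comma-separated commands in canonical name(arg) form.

rotate(1, -90), rotate(1, -90), rotate(0, 180), rotate(2, 180)

initial: joint angles (θ0=90°, θ1=270°, θ2=90°)
step 1 (rotate(1, -90)): joint angles (θ0=90°, θ1=180°, θ2=90°)
step 2 (rotate(1, -90)): joint angles (θ0=90°, θ1=90°, θ2=90°)
step 3 (rotate(0, 180)): joint angles (θ0=270°, θ1=90°, θ2=90°)
step 4 (rotate(2, 180)): joint angles (θ0=270°, θ1=90°, θ2=270°)
nothing shorter than 4 reaches the goal.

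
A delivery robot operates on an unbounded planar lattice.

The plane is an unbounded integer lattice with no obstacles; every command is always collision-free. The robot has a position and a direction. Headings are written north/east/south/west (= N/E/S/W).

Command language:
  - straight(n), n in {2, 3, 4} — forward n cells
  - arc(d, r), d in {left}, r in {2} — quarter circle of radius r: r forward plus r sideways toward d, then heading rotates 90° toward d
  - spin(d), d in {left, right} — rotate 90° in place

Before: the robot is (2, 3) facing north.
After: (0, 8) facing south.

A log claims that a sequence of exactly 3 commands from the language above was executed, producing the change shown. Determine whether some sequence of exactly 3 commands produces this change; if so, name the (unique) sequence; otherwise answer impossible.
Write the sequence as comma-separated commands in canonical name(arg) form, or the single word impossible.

key: order matters: swapping straight(3) and spin(left) lands elsewhere
initial: (2, 3) facing north
step 1 (straight(3)): (2, 6) facing north
step 2 (arc(left, 2)): (0, 8) facing west
step 3 (spin(left)): (0, 8) facing south
no rival 3-sequence matches.

straight(3), arc(left, 2), spin(left)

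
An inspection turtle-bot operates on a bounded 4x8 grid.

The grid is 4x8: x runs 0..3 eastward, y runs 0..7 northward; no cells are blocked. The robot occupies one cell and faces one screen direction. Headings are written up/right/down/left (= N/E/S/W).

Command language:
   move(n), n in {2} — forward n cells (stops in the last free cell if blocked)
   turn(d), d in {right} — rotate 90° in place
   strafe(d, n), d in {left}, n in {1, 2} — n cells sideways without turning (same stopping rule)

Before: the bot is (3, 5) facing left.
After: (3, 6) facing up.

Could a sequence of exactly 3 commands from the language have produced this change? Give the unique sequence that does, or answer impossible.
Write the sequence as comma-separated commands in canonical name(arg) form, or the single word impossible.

key: order matters: swapping strafe(left, 1) and move(2) lands elsewhere
initial: (3, 5) facing left
step 1 (strafe(left, 1)): (3, 4) facing left
step 2 (turn(right)): (3, 4) facing up
step 3 (move(2)): (3, 6) facing up
all 64 alternatives checked — unique.

strafe(left, 1), turn(right), move(2)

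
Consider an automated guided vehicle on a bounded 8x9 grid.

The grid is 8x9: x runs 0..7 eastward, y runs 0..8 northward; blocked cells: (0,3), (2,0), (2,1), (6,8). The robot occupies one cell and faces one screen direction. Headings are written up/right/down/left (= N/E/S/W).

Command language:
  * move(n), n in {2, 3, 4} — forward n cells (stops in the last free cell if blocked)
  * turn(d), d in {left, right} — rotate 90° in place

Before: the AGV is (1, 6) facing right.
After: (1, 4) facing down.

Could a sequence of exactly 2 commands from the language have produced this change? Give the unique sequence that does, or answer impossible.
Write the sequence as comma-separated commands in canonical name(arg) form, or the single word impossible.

turn(right), move(2)

key: cell and facing (now S) both changed — the 2 commands mix motion and turning
from: (1, 6) facing right
t=1 turn(right) ⇒ (1, 6) facing down
t=2 move(2) ⇒ (1, 4) facing down
uniquely the one of 25 2-step routes that fits.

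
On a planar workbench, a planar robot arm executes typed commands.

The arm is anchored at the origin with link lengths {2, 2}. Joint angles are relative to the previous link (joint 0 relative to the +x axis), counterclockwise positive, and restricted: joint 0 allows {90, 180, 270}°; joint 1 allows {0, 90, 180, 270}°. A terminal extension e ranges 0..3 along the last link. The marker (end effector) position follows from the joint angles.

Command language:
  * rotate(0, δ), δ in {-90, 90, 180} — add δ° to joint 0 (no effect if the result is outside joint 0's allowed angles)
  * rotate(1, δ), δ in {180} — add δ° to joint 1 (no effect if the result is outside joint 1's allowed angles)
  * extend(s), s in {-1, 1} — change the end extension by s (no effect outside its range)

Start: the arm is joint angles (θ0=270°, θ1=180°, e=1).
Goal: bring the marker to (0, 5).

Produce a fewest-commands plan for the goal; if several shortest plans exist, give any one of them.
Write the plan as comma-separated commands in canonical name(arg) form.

begin: joint angles (θ0=270°, θ1=180°, e=1)
[1] after rotate(0, 180): joint angles (θ0=90°, θ1=180°, e=1)
[2] after rotate(1, 180): joint angles (θ0=90°, θ1=0°, e=1)
nothing shorter than 2 reaches the goal.

rotate(0, 180), rotate(1, 180)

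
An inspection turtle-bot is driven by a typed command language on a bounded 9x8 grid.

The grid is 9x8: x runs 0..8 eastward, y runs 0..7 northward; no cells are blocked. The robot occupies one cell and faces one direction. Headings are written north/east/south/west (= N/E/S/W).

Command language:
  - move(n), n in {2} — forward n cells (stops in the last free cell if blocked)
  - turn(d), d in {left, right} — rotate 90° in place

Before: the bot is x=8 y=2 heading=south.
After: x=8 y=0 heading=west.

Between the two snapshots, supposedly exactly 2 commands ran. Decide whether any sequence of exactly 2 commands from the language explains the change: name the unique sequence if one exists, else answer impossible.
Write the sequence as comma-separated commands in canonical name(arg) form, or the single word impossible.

move(2), turn(right)

key: running turn(right) before move(2) would end elsewhere — order is forced
from: x=8 y=2 heading=south
t=1 move(2) ⇒ x=8 y=0 heading=south
t=2 turn(right) ⇒ x=8 y=0 heading=west
no other 2-command option fits: unique.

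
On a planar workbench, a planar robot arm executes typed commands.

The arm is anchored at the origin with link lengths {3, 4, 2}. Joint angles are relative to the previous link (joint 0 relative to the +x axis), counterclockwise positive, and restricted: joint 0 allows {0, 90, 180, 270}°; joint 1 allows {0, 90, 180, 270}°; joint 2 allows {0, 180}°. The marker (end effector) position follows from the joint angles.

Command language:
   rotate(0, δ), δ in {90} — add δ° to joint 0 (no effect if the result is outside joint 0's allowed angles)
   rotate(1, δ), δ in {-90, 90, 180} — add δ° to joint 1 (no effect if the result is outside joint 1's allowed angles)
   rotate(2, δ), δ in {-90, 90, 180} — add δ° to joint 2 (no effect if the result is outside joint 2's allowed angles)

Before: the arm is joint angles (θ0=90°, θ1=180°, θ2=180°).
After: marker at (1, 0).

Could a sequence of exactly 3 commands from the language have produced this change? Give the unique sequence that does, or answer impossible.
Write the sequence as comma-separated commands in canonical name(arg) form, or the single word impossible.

from: joint angles (θ0=90°, θ1=180°, θ2=180°)
t=1 rotate(0, 90) ⇒ joint angles (θ0=180°, θ1=180°, θ2=180°)
t=2 rotate(0, 90) ⇒ joint angles (θ0=270°, θ1=180°, θ2=180°)
t=3 rotate(0, 90) ⇒ joint angles (θ0=0°, θ1=180°, θ2=180°)
uniquely the one of 343 3-step routes that fits.

rotate(0, 90), rotate(0, 90), rotate(0, 90)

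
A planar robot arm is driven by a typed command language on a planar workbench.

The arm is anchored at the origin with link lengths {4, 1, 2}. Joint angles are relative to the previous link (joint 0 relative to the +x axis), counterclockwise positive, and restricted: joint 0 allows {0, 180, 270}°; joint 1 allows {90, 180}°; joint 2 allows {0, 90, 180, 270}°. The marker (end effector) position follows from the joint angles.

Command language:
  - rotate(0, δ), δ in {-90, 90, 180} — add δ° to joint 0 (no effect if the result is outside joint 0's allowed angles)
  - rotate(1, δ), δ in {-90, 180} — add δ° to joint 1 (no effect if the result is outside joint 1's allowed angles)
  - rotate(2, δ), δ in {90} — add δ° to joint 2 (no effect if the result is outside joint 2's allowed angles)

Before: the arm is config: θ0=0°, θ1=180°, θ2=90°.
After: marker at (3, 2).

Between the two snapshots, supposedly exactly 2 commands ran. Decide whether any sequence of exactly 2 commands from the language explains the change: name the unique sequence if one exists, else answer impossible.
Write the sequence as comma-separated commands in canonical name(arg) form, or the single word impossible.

begin: config: θ0=0°, θ1=180°, θ2=90°
1. rotate(2, 90) → config: θ0=0°, θ1=180°, θ2=180°
2. rotate(2, 90) → config: θ0=0°, θ1=180°, θ2=270°
no rival 2-sequence matches.

rotate(2, 90), rotate(2, 90)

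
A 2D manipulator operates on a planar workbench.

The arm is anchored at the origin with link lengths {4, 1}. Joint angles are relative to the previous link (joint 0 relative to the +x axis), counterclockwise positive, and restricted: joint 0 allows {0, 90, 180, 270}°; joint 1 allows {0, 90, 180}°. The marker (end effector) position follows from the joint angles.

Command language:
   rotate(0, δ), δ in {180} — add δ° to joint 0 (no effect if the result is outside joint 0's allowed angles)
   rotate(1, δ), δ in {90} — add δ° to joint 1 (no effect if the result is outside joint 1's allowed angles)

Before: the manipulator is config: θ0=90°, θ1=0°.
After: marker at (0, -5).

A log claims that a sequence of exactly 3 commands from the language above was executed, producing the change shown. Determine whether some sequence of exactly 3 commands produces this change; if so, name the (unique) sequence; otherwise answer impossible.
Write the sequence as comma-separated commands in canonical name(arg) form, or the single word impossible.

rotate(0, 180), rotate(0, 180), rotate(0, 180)

start: config: θ0=90°, θ1=0°
[1] after rotate(0, 180): config: θ0=270°, θ1=0°
[2] after rotate(0, 180): config: θ0=90°, θ1=0°
[3] after rotate(0, 180): config: θ0=270°, θ1=0°
all 8 alternatives checked — unique.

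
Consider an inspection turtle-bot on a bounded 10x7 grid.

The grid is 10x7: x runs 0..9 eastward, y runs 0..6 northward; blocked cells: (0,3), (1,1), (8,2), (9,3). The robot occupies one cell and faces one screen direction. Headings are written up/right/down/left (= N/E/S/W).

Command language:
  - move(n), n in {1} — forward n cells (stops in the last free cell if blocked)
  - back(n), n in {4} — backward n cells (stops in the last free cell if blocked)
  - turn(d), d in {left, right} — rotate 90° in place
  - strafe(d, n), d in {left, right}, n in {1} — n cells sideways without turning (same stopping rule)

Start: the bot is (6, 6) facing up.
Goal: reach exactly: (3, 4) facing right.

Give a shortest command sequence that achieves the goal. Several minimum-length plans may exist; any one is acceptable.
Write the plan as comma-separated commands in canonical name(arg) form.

turn(right), back(4), move(1), strafe(right, 1), strafe(right, 1)

t0: (6, 6) facing up
1. turn(right) → (6, 6) facing right
2. back(4) → (2, 6) facing right
3. move(1) → (3, 6) facing right
4. strafe(right, 1) → (3, 5) facing right
5. strafe(right, 1) → (3, 4) facing right
shorter routes all fall short; 5 is best.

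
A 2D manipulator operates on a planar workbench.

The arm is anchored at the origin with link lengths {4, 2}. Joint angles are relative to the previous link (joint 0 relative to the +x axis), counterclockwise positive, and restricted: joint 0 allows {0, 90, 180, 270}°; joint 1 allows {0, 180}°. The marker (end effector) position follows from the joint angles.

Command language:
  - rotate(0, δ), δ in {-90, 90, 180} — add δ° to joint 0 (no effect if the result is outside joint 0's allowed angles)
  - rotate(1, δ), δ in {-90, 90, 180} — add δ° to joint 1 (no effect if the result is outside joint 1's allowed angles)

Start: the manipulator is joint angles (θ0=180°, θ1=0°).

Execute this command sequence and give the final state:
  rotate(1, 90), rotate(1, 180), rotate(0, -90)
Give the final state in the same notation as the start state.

joint angles (θ0=90°, θ1=180°)

from: joint angles (θ0=180°, θ1=0°)
t=1 rotate(1, 90) ⇒ joint angles (θ0=180°, θ1=0°)
t=2 rotate(1, 180) ⇒ joint angles (θ0=180°, θ1=180°)
t=3 rotate(0, -90) ⇒ joint angles (θ0=90°, θ1=180°)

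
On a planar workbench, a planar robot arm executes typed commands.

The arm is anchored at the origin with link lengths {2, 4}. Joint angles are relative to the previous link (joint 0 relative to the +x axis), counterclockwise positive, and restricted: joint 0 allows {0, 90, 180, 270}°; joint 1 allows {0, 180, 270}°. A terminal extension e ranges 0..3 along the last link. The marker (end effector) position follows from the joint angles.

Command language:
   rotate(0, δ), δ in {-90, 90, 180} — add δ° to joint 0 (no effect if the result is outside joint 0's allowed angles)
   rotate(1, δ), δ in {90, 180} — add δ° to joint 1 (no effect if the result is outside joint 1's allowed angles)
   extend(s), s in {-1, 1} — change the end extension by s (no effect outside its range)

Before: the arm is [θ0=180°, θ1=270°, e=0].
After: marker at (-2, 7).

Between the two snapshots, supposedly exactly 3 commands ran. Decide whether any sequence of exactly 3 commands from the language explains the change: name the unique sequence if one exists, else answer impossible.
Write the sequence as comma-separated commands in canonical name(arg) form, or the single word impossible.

extend(1), extend(1), extend(1)

initial: [θ0=180°, θ1=270°, e=0]
t=1 extend(1) ⇒ [θ0=180°, θ1=270°, e=1]
t=2 extend(1) ⇒ [θ0=180°, θ1=270°, e=2]
t=3 extend(1) ⇒ [θ0=180°, θ1=270°, e=3]
no rival 3-sequence matches.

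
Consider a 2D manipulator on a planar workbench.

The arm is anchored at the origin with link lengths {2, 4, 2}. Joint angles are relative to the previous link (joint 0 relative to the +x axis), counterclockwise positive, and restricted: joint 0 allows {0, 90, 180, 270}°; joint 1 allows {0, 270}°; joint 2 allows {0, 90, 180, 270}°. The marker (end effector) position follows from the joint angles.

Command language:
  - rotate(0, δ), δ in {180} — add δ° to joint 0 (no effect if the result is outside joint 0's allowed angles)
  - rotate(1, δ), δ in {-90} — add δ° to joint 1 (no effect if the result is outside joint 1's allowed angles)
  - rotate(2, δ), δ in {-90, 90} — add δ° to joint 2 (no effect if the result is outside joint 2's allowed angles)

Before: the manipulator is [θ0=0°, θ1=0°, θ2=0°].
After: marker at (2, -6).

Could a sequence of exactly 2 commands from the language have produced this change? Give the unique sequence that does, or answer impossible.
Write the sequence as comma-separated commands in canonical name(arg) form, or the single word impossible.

begin: [θ0=0°, θ1=0°, θ2=0°]
[1] after rotate(1, -90): [θ0=0°, θ1=270°, θ2=0°]
[2] after rotate(1, -90): [θ0=0°, θ1=270°, θ2=0°]
no other 2-command option fits: unique.

rotate(1, -90), rotate(1, -90)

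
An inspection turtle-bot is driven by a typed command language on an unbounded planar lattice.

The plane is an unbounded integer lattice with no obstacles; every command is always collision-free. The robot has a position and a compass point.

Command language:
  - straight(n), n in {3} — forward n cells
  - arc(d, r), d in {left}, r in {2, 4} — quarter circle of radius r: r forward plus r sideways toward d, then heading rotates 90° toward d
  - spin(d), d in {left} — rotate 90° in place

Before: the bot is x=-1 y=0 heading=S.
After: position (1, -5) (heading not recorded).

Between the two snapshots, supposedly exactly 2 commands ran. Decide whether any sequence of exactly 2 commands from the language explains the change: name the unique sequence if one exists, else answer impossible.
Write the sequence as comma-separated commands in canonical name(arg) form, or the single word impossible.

straight(3), arc(left, 2)

key: order matters: swapping straight(3) and arc(left, 2) lands elsewhere
t0: x=-1 y=0 heading=S
t=1 straight(3) ⇒ x=-1 y=-3 heading=S
t=2 arc(left, 2) ⇒ x=1 y=-5 heading=E
uniquely the one of 16 2-step routes that fits.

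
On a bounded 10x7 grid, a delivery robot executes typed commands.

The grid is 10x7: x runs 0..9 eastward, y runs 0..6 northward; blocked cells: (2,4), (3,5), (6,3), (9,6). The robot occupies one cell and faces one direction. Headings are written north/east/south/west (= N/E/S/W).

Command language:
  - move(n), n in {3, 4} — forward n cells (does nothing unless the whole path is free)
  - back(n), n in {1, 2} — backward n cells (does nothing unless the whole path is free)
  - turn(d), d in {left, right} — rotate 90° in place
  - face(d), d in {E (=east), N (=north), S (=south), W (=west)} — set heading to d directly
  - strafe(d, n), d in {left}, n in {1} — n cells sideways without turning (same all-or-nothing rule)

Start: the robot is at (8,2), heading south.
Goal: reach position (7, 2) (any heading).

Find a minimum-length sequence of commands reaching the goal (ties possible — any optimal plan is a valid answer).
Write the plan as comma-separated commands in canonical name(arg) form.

turn(left), back(1)

begin: at (8,2), heading south
t=1 turn(left) ⇒ at (8,2), heading east
t=2 back(1) ⇒ at (7,2), heading east
minimal: 2 command(s), checked below 2.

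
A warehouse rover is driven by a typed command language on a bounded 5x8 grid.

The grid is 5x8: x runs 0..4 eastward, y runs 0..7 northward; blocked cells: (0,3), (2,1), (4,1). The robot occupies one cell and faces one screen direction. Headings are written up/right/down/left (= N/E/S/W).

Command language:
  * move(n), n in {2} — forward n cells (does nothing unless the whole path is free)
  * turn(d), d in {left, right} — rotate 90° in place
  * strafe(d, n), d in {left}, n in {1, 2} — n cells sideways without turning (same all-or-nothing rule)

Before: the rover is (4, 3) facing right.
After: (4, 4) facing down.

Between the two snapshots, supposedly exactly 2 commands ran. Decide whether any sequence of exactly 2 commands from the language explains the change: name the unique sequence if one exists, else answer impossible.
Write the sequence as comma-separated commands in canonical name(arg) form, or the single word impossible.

strafe(left, 1), turn(right)

key: cell and facing (now S) both changed — the 2 commands mix motion and turning
begin: (4, 3) facing right
1. strafe(left, 1) → (4, 4) facing right
2. turn(right) → (4, 4) facing down
no rival 2-sequence matches.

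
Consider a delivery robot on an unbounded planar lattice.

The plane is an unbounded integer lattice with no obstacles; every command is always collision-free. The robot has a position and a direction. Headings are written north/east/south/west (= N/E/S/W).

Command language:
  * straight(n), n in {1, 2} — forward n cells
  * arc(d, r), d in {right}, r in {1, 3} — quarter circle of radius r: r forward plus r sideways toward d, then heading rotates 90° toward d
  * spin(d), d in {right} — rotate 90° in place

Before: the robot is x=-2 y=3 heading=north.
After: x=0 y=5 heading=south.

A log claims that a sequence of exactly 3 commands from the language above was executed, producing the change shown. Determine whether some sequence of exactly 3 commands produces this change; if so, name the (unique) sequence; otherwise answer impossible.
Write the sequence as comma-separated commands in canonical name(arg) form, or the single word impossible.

key: order matters: swapping straight(2) and arc(right, 1) lands elsewhere
t0: x=-2 y=3 heading=north
1. straight(2) → x=-2 y=5 heading=north
2. arc(right, 1) → x=-1 y=6 heading=east
3. arc(right, 1) → x=0 y=5 heading=south
no other 3-command option fits: unique.

straight(2), arc(right, 1), arc(right, 1)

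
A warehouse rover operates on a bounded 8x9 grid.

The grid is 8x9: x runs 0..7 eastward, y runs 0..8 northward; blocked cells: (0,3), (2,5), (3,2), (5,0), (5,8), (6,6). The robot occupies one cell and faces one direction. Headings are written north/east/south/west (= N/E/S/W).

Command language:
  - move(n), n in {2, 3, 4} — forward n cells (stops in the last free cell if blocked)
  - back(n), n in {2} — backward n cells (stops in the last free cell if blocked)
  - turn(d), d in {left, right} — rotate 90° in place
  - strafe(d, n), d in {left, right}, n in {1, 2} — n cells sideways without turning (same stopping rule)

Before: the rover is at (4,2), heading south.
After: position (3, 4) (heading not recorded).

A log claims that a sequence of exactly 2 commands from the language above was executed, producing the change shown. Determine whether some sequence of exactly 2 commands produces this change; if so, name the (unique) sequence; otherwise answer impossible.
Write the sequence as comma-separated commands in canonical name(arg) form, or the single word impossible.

back(2), strafe(right, 1)

key: order matters: swapping back(2) and strafe(right, 1) lands elsewhere
t0: at (4,2), heading south
t=1 back(2) ⇒ at (4,4), heading south
t=2 strafe(right, 1) ⇒ at (3,4), heading south
no other 2-command option fits: unique.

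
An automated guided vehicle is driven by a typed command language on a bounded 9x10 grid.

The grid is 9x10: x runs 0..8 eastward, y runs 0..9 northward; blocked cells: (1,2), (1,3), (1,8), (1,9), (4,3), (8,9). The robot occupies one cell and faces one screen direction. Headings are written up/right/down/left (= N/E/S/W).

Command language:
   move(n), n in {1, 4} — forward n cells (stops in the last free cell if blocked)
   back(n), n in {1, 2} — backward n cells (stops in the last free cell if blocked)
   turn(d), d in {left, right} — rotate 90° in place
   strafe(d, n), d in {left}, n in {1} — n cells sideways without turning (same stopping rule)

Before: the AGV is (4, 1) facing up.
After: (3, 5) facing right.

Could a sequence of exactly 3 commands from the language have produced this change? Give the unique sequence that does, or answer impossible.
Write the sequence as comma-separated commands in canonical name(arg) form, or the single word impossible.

key: position moved to (3,5) AND the heading swung to E — translation plus rotation needed
begin: (4, 1) facing up
t=1 strafe(left, 1) ⇒ (3, 1) facing up
t=2 move(4) ⇒ (3, 5) facing up
t=3 turn(right) ⇒ (3, 5) facing right
all 343 alternatives checked — unique.

strafe(left, 1), move(4), turn(right)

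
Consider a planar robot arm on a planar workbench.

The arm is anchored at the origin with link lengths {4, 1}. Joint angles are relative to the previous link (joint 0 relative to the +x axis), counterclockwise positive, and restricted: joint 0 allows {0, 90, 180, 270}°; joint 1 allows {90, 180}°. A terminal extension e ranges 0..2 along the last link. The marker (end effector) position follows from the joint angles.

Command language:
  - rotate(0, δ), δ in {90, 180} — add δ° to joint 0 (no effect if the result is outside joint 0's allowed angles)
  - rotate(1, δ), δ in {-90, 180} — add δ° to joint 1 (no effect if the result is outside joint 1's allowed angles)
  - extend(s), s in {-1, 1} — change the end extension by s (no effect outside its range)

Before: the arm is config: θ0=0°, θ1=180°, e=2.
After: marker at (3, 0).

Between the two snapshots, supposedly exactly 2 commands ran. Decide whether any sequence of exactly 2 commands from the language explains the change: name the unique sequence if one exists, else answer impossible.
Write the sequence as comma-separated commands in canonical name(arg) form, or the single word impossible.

extend(-1), extend(-1)

start: config: θ0=0°, θ1=180°, e=2
step 1 (extend(-1)): config: θ0=0°, θ1=180°, e=1
step 2 (extend(-1)): config: θ0=0°, θ1=180°, e=0
all 36 alternatives checked — unique.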